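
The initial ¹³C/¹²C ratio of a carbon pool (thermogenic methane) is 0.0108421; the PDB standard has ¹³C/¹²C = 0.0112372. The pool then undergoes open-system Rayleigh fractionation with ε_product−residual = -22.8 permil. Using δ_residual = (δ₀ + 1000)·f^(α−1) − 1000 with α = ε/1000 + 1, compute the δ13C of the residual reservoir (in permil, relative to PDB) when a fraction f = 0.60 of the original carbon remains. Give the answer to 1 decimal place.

δ₀ = (0.0108421/0.0112372 − 1)×1000 = (0.964840 − 1)×1000 = -35.160 permil
α − 1 = ε/1000 = -0.0228
f^(α−1) = 0.60^(-0.0228) = 1.011715
δ_res = (-35.160 + 1000) × 1.011715 − 1000 = 976.143 − 1000 = -23.86 permil

-23.9 permil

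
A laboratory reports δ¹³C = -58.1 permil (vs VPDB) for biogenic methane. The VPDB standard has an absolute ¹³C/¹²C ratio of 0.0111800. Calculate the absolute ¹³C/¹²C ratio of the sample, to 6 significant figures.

R_sample = R_standard × (δ¹³C/1000 + 1)
R_sample = 0.0111800 × (-58.1/1000 + 1) = 0.0111800 × 0.941900
R_sample = 0.0105304

0.0105304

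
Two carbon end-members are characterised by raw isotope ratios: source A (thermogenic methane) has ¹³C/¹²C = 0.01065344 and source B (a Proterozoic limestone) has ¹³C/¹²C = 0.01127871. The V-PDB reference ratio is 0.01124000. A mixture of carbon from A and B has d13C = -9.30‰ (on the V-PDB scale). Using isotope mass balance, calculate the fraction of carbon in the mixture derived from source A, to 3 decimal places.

0.229

δ_A = (0.01065344/0.01124000 − 1)×1000 = (0.947815 − 1)×1000 = -52.185‰
δ_B = (0.01127871/0.01124000 − 1)×1000 = (1.003444 − 1)×1000 = 3.444‰
f_A = (δ_mix − δ_B)/(δ_A − δ_B) = (-9.30 − (3.444))/(-52.185 − (3.444))
f_A = -12.744 / -55.629 = 0.2291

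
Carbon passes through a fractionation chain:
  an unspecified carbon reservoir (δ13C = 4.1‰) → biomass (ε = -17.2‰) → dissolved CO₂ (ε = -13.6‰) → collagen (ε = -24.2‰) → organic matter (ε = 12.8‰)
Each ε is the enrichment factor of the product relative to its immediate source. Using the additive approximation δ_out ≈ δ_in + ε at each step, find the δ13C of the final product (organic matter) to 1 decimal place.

step 1: δ ≈ 4.1 + (-17.2) = -13.1‰
step 2: δ ≈ -13.1 + (-13.6) = -26.7‰
step 3: δ ≈ -26.7 + (-24.2) = -50.9‰
step 4: δ ≈ -50.9 + (12.8) = -38.1‰

-38.1‰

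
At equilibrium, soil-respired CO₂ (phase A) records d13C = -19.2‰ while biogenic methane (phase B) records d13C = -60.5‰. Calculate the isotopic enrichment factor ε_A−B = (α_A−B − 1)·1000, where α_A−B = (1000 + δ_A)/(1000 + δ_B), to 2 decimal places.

43.96‰

α_A−B = (1000 + -19.2) / (1000 + -60.5) = 980.8 / 939.5 = 1.043960
ε_A−B = (1.043960 − 1) × 1000 = 43.960‰
(The approximation ε ≈ δ_A − δ_B would give 41.3‰.)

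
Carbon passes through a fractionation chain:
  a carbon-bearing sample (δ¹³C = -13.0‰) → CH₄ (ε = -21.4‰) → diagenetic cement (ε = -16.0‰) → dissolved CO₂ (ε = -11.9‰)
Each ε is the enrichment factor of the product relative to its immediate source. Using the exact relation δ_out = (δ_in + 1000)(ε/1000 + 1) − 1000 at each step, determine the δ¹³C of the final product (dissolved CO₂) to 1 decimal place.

step 1: δ = (-13.00 + 1000)·(-21.4/1000 + 1) − 1000 = -34.12‰
step 2: δ = (-34.12 + 1000)·(-16.0/1000 + 1) − 1000 = -49.58‰
step 3: δ = (-49.58 + 1000)·(-11.9/1000 + 1) − 1000 = -60.89‰

-60.9‰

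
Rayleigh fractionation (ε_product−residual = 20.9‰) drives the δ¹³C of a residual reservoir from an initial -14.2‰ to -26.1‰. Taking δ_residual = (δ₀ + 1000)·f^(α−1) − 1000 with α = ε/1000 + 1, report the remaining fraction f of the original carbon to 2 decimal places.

0.56

α − 1 = ε/1000 = 0.0209
(δ_res + 1000)/(δ₀ + 1000) = (-26.1 + 1000)/(-14.2 + 1000) = 973.9/985.8 = 0.987929
f = 0.987929^(1/0.0209) = exp(ln(0.987929)/0.0209) = exp(-0.01214/0.0209)
f = exp(-0.5811) = 0.5593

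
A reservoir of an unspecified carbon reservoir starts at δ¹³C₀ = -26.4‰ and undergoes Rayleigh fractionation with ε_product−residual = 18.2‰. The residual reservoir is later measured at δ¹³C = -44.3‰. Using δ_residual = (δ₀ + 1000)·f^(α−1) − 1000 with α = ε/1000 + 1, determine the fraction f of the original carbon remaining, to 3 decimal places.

α − 1 = ε/1000 = 0.0182
(δ_res + 1000)/(δ₀ + 1000) = (-44.3 + 1000)/(-26.4 + 1000) = 955.7/973.6 = 0.981615
f = 0.981615^(1/0.0182) = exp(ln(0.981615)/0.0182) = exp(-0.01856/0.0182)
f = exp(-1.0196) = 0.3607

0.361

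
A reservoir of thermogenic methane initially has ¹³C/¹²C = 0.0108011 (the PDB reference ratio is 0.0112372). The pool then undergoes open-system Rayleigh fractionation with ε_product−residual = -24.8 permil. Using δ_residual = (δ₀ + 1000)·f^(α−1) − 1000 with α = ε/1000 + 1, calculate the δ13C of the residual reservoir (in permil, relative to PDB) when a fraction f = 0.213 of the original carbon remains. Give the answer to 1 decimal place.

-1.2 permil

δ₀ = (0.0108011/0.0112372 − 1)×1000 = (0.961191 − 1)×1000 = -38.809 permil
α − 1 = ε/1000 = -0.0248
f^(α−1) = 0.213^(-0.0248) = 1.039097
δ_res = (-38.809 + 1000) × 1.039097 − 1000 = 998.771 − 1000 = -1.23 permil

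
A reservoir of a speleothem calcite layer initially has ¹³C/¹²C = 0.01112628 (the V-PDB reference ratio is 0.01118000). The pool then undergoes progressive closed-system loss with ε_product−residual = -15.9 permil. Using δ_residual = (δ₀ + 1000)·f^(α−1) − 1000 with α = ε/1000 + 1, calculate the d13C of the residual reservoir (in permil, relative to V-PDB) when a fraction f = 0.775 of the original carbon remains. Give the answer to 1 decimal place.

-0.8 permil

δ₀ = (0.01112628/0.01118000 − 1)×1000 = (0.995195 − 1)×1000 = -4.805 permil
α − 1 = ε/1000 = -0.0159
f^(α−1) = 0.775^(-0.0159) = 1.004061
δ_res = (-4.805 + 1000) × 1.004061 − 1000 = 999.236 − 1000 = -0.76 permil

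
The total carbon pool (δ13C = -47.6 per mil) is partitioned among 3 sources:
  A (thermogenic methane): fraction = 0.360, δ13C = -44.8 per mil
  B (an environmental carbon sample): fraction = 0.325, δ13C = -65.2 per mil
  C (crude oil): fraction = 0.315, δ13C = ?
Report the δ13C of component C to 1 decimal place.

Isotope mass balance: δ_bulk = Σ fᵢ·δᵢ.
-47.6 = 0.360×(-44.8) + 0.325×(-65.2) + 0.315×δ_C
0.315·δ_C = -47.6 − (-37.318) = -10.282
δ_C = -10.282 / 0.315 = -32.64 per mil

-32.6 per mil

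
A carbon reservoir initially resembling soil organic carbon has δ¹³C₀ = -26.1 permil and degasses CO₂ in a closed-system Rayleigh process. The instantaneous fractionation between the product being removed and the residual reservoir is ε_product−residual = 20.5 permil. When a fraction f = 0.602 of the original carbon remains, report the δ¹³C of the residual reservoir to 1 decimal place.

Rayleigh residual: δ_res = (δ₀ + 1000)·f^(α−1) − 1000
α = ε/1000 + 1 = 1.02050, so α − 1 = 0.02050
f^(α−1) = 0.602^(0.02050) = 0.989650
δ_res = (-26.1 + 1000) × 0.989650 − 1000 = 963.820 − 1000 = -36.18 permil

-36.2 permil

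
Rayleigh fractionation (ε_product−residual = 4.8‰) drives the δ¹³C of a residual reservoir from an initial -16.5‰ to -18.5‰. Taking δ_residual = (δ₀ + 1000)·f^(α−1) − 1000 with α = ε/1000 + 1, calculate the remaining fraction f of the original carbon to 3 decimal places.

0.654

α − 1 = ε/1000 = 0.0048
(δ_res + 1000)/(δ₀ + 1000) = (-18.5 + 1000)/(-16.5 + 1000) = 981.5/983.5 = 0.997966
f = 0.997966^(1/0.0048) = exp(ln(0.997966)/0.0048) = exp(-0.00204/0.0048)
f = exp(-0.4241) = 0.6544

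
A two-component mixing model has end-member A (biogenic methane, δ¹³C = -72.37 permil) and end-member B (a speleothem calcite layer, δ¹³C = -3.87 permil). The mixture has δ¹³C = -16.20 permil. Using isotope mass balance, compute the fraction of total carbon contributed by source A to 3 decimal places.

δ_mix = f_A·δ_A + (1 − f_A)·δ_B  ⇒  f_A = (δ_mix − δ_B)/(δ_A − δ_B)
f_A = (-16.20 − (-3.87)) / (-72.37 − (-3.87))
f_A = -12.33 / -68.50 = 0.1800

0.180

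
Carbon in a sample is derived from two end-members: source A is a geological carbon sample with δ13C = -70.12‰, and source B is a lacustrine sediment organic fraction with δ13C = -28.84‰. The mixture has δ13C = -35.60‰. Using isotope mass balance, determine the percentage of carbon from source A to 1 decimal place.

δ_mix = f_A·δ_A + (1 − f_A)·δ_B  ⇒  f_A = (δ_mix − δ_B)/(δ_A − δ_B)
f_A = (-35.60 − (-28.84)) / (-70.12 − (-28.84))
f_A = -6.76 / -41.28 = 0.1638

16.4%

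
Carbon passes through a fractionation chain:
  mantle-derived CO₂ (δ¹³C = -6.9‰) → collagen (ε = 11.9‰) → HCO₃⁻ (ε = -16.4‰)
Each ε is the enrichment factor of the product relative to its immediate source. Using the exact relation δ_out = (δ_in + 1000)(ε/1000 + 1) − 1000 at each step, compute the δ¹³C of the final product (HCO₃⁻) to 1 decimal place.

step 1: δ = (-6.90 + 1000)·(11.9/1000 + 1) − 1000 = 4.92‰
step 2: δ = (4.92 + 1000)·(-16.4/1000 + 1) − 1000 = -11.56‰

-11.6‰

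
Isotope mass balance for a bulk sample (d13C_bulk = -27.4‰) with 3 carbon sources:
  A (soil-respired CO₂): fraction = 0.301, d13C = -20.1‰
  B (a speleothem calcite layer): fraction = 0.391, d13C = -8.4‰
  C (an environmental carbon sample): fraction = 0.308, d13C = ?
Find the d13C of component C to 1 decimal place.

Isotope mass balance: δ_bulk = Σ fᵢ·δᵢ.
-27.4 = 0.301×(-20.1) + 0.391×(-8.4) + 0.308×δ_C
0.308·δ_C = -27.4 − (-9.335) = -18.066
δ_C = -18.066 / 0.308 = -58.65‰

-58.7‰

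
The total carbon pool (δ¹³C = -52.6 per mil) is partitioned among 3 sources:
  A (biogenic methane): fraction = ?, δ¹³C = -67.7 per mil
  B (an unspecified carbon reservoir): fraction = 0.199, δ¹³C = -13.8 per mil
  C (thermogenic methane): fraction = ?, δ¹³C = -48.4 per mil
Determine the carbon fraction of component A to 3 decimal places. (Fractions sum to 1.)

0.574

Let f_A and f_C be the unknown fractions; fractions sum to 1 so f_A + f_C = 0.801.
Mass balance: Σ fᵢ·δᵢ = δ_bulk ⇒ f_A·(-67.7) + f_C·(-48.4) = -52.6 − (-2.746) = -49.854
Substitute f_C = 0.801 − f_A:
f_A·(-67.7 − -48.4) = -49.854 − 0.801×(-48.4) = -11.085
f_A = -11.085 / -19.3 = 0.5744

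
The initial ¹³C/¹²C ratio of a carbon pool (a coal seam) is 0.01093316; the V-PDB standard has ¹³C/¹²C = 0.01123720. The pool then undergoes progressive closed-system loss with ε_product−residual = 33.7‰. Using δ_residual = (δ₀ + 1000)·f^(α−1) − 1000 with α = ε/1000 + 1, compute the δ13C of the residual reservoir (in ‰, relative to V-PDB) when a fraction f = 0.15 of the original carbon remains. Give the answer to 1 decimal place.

δ₀ = (0.01093316/0.01123720 − 1)×1000 = (0.972943 − 1)×1000 = -27.057‰
α − 1 = ε/1000 = 0.0337
f^(α−1) = 0.15^(0.0337) = 0.938068
δ_res = (-27.057 + 1000) × 0.938068 − 1000 = 912.687 − 1000 = -87.31‰

-87.3‰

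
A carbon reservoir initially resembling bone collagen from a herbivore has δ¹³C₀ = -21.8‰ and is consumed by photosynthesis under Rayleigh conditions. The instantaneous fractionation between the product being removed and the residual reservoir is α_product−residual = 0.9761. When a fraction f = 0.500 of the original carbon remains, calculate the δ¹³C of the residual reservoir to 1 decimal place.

Rayleigh residual: δ_res = (δ₀ + 1000)·f^(α−1) − 1000
α − 1 = -0.02390
f^(α−1) = 0.500^(-0.02390) = 1.016704
δ_res = (-21.8 + 1000) × 1.016704 − 1000 = 994.540 − 1000 = -5.46‰

-5.5‰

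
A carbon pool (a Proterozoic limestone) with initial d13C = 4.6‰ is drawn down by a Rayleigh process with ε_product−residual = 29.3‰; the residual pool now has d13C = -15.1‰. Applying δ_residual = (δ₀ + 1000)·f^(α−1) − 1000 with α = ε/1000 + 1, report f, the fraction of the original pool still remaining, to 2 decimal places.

α − 1 = ε/1000 = 0.0293
(δ_res + 1000)/(δ₀ + 1000) = (-15.1 + 1000)/(4.6 + 1000) = 984.9/1004.6 = 0.980390
f = 0.980390^(1/0.0293) = exp(ln(0.980390)/0.0293) = exp(-0.01980/0.0293)
f = exp(-0.6759) = 0.5087

0.51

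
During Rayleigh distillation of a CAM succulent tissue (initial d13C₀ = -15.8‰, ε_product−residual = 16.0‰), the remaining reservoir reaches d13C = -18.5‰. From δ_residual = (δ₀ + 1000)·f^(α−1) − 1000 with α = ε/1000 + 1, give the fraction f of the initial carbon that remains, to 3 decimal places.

α − 1 = ε/1000 = 0.0160
(δ_res + 1000)/(δ₀ + 1000) = (-18.5 + 1000)/(-15.8 + 1000) = 981.5/984.2 = 0.997257
f = 0.997257^(1/0.0160) = exp(ln(0.997257)/0.0160) = exp(-0.00275/0.0160)
f = exp(-0.1717) = 0.8422

0.842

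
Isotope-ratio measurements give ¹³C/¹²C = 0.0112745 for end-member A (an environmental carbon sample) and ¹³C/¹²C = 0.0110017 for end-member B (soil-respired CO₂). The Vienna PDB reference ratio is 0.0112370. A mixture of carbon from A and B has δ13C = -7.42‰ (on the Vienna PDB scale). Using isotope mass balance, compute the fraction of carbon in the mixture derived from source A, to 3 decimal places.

0.557

δ_A = (0.0112745/0.0112370 − 1)×1000 = (1.003337 − 1)×1000 = 3.337‰
δ_B = (0.0110017/0.0112370 − 1)×1000 = (0.979060 − 1)×1000 = -20.940‰
f_A = (δ_mix − δ_B)/(δ_A − δ_B) = (-7.42 − (-20.940))/(3.337 − (-20.940))
f_A = 13.520 / 24.277 = 0.5569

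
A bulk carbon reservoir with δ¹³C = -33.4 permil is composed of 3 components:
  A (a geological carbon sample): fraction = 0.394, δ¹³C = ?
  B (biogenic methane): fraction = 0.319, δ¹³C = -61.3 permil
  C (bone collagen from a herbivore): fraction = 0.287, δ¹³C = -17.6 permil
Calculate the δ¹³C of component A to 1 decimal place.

-22.3 permil

Isotope mass balance: δ_bulk = Σ fᵢ·δᵢ.
-33.4 = 0.394×δ_A + 0.319×(-61.3) + 0.287×(-17.6)
0.394·δ_A = -33.4 − (-24.606) = -8.794
δ_A = -8.794 / 0.394 = -22.32 permil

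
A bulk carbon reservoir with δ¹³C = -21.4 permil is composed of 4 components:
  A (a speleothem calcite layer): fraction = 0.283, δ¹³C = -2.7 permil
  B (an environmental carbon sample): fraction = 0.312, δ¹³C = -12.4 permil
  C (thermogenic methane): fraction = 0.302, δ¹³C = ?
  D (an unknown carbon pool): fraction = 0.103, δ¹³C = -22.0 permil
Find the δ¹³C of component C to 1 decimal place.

Isotope mass balance: δ_bulk = Σ fᵢ·δᵢ.
-21.4 = 0.283×(-2.7) + 0.312×(-12.4) + 0.302×δ_C + 0.103×(-22.0)
0.302·δ_C = -21.4 − (-6.899) = -14.501
δ_C = -14.501 / 0.302 = -48.02 permil

-48.0 permil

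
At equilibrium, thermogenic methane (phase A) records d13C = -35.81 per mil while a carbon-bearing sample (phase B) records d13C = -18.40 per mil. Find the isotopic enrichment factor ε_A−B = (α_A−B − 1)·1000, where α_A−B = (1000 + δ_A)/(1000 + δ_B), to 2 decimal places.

-17.74 per mil

α_A−B = (1000 + -35.81) / (1000 + -18.40) = 964.19 / 981.60 = 0.982264
ε_A−B = (0.982264 − 1) × 1000 = -17.736 per mil
(The approximation ε ≈ δ_A − δ_B would give -17.41 per mil.)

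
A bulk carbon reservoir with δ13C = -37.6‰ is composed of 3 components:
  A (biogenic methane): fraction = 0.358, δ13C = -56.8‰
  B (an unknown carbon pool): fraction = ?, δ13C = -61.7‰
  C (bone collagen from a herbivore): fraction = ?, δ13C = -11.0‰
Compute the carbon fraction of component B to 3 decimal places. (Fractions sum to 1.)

Let f_B and f_C be the unknown fractions; fractions sum to 1 so f_B + f_C = 0.642.
Mass balance: Σ fᵢ·δᵢ = δ_bulk ⇒ f_B·(-61.7) + f_C·(-11.0) = -37.6 − (-20.334) = -17.266
Substitute f_C = 0.642 − f_B:
f_B·(-61.7 − -11.0) = -17.266 − 0.642×(-11.0) = -10.204
f_B = -10.204 / -50.7 = 0.2013

0.201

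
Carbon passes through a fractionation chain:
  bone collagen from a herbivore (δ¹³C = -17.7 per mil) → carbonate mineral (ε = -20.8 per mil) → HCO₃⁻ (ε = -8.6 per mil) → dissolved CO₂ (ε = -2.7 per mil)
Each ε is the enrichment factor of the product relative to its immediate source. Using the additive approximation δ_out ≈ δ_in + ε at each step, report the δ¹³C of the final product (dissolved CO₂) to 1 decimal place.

step 1: δ ≈ -17.7 + (-20.8) = -38.5 per mil
step 2: δ ≈ -38.5 + (-8.6) = -47.1 per mil
step 3: δ ≈ -47.1 + (-2.7) = -49.8 per mil

-49.8 per mil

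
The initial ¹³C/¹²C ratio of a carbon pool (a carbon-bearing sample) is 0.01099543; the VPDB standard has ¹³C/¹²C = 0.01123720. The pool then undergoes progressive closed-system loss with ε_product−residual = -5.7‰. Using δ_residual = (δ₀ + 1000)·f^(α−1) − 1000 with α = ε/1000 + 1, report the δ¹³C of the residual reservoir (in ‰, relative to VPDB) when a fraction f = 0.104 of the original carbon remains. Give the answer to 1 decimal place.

δ₀ = (0.01099543/0.01123720 − 1)×1000 = (0.978485 − 1)×1000 = -21.515‰
α − 1 = ε/1000 = -0.0057
f^(α−1) = 0.104^(-0.0057) = 1.012985
δ_res = (-21.515 + 1000) × 1.012985 − 1000 = 991.190 − 1000 = -8.81‰

-8.8‰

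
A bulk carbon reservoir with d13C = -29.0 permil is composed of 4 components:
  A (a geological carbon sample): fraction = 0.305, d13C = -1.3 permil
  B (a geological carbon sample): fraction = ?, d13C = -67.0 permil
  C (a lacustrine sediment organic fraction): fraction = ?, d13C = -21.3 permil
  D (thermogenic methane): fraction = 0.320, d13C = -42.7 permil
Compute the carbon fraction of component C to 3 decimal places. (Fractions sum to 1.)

Let f_C and f_B be the unknown fractions; fractions sum to 1 so f_C + f_B = 0.375.
Mass balance: Σ fᵢ·δᵢ = δ_bulk ⇒ f_C·(-21.3) + f_B·(-67.0) = -29.0 − (-14.061) = -14.939
Substitute f_B = 0.375 − f_C:
f_C·(-21.3 − -67.0) = -14.939 − 0.375×(-67.0) = 10.186
f_C = 10.186 / 45.7 = 0.2229

0.223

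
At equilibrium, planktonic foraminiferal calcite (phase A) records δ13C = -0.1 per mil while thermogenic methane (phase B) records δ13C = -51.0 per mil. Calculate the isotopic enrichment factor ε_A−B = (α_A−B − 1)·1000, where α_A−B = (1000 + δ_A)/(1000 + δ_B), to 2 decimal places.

α_A−B = (1000 + -0.1) / (1000 + -51.0) = 999.9 / 949.0 = 1.053635
ε_A−B = (1.053635 − 1) × 1000 = 53.635 per mil
(The approximation ε ≈ δ_A − δ_B would give 50.9 per mil.)

53.64 per mil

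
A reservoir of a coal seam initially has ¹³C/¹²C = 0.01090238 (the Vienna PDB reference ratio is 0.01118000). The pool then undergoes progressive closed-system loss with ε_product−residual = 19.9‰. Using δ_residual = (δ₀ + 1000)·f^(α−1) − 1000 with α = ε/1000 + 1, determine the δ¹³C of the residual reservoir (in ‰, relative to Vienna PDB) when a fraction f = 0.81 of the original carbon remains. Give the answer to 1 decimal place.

-28.9‰

δ₀ = (0.01090238/0.01118000 − 1)×1000 = (0.975168 − 1)×1000 = -24.832‰
α − 1 = ε/1000 = 0.0199
f^(α−1) = 0.81^(0.0199) = 0.995815
δ_res = (-24.832 + 1000) × 0.995815 − 1000 = 971.087 − 1000 = -28.91‰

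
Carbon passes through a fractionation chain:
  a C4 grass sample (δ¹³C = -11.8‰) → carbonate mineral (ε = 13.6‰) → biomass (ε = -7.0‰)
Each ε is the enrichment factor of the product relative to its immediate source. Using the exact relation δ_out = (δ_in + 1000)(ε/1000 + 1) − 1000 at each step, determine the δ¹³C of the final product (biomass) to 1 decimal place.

step 1: δ = (-11.80 + 1000)·(13.6/1000 + 1) − 1000 = 1.64‰
step 2: δ = (1.64 + 1000)·(-7.0/1000 + 1) − 1000 = -5.37‰

-5.4‰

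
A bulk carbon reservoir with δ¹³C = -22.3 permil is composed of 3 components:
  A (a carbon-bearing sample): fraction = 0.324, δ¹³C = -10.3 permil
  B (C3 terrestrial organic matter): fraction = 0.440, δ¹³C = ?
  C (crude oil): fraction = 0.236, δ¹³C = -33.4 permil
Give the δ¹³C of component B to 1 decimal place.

-25.2 permil

Isotope mass balance: δ_bulk = Σ fᵢ·δᵢ.
-22.3 = 0.324×(-10.3) + 0.440×δ_B + 0.236×(-33.4)
0.440·δ_B = -22.3 − (-11.220) = -11.080
δ_B = -11.080 / 0.440 = -25.18 permil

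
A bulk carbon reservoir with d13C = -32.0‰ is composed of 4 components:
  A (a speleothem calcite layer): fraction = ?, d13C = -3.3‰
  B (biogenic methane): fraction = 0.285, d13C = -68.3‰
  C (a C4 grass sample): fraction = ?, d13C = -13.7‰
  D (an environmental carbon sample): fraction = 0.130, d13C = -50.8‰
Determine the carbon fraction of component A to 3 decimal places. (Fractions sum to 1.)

Let f_A and f_C be the unknown fractions; fractions sum to 1 so f_A + f_C = 0.585.
Mass balance: Σ fᵢ·δᵢ = δ_bulk ⇒ f_A·(-3.3) + f_C·(-13.7) = -32.0 − (-26.069) = -5.931
Substitute f_C = 0.585 − f_A:
f_A·(-3.3 − -13.7) = -5.931 − 0.585×(-13.7) = 2.084
f_A = 2.084 / 10.4 = 0.2004

0.200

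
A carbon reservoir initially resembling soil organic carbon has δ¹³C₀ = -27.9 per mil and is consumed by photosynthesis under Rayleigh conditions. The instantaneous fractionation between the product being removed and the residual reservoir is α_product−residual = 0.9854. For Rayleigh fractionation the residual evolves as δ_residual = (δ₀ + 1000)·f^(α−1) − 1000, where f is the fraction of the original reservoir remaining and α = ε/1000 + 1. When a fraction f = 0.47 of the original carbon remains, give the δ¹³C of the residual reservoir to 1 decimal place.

-17.1 per mil

Rayleigh residual: δ_res = (δ₀ + 1000)·f^(α−1) − 1000
α − 1 = -0.01460
f^(α−1) = 0.47^(-0.01460) = 1.011084
δ_res = (-27.9 + 1000) × 1.011084 − 1000 = 982.875 − 1000 = -17.12 per mil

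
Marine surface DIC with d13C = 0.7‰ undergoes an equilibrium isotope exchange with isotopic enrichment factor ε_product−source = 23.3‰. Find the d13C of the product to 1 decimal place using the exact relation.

24.0‰

To first order, δ_product ≈ δ_source + ε = 24.0‰.
Exactly, δ_product = (δ_source + 1000)·(ε/1000 + 1) − 1000.
δ_product = (0.7 + 1000) × (23.3/1000 + 1) − 1000
δ_product = 24.02‰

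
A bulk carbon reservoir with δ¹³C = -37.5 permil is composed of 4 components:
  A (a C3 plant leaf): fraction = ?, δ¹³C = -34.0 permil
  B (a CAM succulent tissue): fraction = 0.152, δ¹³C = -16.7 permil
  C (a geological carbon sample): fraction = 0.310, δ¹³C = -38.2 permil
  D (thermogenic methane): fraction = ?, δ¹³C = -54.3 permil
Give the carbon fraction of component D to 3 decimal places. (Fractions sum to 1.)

0.238

Let f_D and f_A be the unknown fractions; fractions sum to 1 so f_D + f_A = 0.538.
Mass balance: Σ fᵢ·δᵢ = δ_bulk ⇒ f_D·(-54.3) + f_A·(-34.0) = -37.5 − (-14.380) = -23.120
Substitute f_A = 0.538 − f_D:
f_D·(-54.3 − -34.0) = -23.120 − 0.538×(-34.0) = -4.828
f_D = -4.828 / -20.3 = 0.2378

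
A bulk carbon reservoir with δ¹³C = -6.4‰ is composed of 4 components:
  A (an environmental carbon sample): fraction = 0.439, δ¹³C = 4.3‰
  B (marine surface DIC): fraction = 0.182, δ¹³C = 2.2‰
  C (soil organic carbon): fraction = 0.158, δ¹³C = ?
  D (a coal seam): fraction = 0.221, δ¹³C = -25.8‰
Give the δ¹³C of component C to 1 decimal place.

Isotope mass balance: δ_bulk = Σ fᵢ·δᵢ.
-6.4 = 0.439×(4.3) + 0.182×(2.2) + 0.158×δ_C + 0.221×(-25.8)
0.158·δ_C = -6.4 − (-3.414) = -2.986
δ_C = -2.986 / 0.158 = -18.90‰

-18.9‰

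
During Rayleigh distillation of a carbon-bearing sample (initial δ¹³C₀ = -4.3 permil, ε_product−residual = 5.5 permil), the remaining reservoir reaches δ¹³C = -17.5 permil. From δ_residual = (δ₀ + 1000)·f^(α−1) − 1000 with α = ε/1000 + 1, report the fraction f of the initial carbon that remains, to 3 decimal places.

0.088

α − 1 = ε/1000 = 0.0055
(δ_res + 1000)/(δ₀ + 1000) = (-17.5 + 1000)/(-4.3 + 1000) = 982.5/995.7 = 0.986743
f = 0.986743^(1/0.0055) = exp(ln(0.986743)/0.0055) = exp(-0.01335/0.0055)
f = exp(-2.4265) = 0.0883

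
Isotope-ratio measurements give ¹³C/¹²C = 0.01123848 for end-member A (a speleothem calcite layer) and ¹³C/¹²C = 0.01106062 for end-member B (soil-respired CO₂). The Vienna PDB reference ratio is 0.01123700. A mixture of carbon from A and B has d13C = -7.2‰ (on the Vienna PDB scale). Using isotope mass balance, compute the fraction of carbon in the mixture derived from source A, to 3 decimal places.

δ_A = (0.01123848/0.01123700 − 1)×1000 = (1.000132 − 1)×1000 = 0.132‰
δ_B = (0.01106062/0.01123700 − 1)×1000 = (0.984304 − 1)×1000 = -15.696‰
f_A = (δ_mix − δ_B)/(δ_A − δ_B) = (-7.2 − (-15.696))/(0.132 − (-15.696))
f_A = 8.496 / 15.828 = 0.5368

0.537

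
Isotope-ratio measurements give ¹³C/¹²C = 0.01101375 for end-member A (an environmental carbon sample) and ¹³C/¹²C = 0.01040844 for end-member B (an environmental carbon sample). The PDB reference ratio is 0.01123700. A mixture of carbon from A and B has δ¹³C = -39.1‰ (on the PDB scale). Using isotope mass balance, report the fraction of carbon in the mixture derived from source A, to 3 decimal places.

δ_A = (0.01101375/0.01123700 − 1)×1000 = (0.980133 − 1)×1000 = -19.867‰
δ_B = (0.01040844/0.01123700 − 1)×1000 = (0.926265 − 1)×1000 = -73.735‰
f_A = (δ_mix − δ_B)/(δ_A − δ_B) = (-39.1 − (-73.735))/(-19.867 − (-73.735))
f_A = 34.635 / 53.868 = 0.6430

0.643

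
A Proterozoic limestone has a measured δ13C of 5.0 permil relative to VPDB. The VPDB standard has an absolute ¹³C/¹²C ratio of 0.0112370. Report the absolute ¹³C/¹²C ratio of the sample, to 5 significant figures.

R_sample = R_standard × (δ13C/1000 + 1)
R_sample = 0.0112370 × (5.0/1000 + 1) = 0.0112370 × 1.005000
R_sample = 0.0112932

0.011293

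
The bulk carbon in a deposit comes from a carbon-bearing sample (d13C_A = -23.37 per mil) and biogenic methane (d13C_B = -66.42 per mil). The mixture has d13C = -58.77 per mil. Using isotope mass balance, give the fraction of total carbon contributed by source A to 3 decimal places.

δ_mix = f_A·δ_A + (1 − f_A)·δ_B  ⇒  f_A = (δ_mix − δ_B)/(δ_A − δ_B)
f_A = (-58.77 − (-66.42)) / (-23.37 − (-66.42))
f_A = 7.65 / 43.05 = 0.1777

0.178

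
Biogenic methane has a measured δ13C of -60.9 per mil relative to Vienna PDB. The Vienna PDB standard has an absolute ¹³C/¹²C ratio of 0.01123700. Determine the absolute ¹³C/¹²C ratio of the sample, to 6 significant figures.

R_sample = R_standard × (δ13C/1000 + 1)
R_sample = 0.01123700 × (-60.9/1000 + 1) = 0.01123700 × 0.939100
R_sample = 0.0105527

0.0105527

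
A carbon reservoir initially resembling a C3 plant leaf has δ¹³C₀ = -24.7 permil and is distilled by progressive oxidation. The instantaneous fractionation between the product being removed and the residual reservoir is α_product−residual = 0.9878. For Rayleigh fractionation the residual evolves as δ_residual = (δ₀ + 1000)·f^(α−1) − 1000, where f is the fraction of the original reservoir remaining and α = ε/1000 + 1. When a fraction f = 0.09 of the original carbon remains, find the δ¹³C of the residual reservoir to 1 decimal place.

Rayleigh residual: δ_res = (δ₀ + 1000)·f^(α−1) − 1000
α − 1 = -0.01220
f^(α−1) = 0.09^(-0.01220) = 1.029813
δ_res = (-24.7 + 1000) × 1.029813 − 1000 = 1004.376 − 1000 = 4.38 permil

4.4 permil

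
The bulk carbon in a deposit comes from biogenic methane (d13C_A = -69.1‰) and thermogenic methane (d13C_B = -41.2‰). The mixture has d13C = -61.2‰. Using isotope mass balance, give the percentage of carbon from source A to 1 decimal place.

δ_mix = f_A·δ_A + (1 − f_A)·δ_B  ⇒  f_A = (δ_mix − δ_B)/(δ_A − δ_B)
f_A = (-61.2 − (-41.2)) / (-69.1 − (-41.2))
f_A = -20.0 / -27.9 = 0.7168

71.7%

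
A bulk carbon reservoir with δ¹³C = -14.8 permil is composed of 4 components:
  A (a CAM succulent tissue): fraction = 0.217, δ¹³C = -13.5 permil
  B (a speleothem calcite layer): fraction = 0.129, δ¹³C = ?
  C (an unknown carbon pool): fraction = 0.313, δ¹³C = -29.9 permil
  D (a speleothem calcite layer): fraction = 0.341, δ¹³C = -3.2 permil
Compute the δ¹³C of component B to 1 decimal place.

-11.0 permil

Isotope mass balance: δ_bulk = Σ fᵢ·δᵢ.
-14.8 = 0.217×(-13.5) + 0.129×δ_B + 0.313×(-29.9) + 0.341×(-3.2)
0.129·δ_B = -14.8 − (-13.379) = -1.421
δ_B = -1.421 / 0.129 = -11.01 permil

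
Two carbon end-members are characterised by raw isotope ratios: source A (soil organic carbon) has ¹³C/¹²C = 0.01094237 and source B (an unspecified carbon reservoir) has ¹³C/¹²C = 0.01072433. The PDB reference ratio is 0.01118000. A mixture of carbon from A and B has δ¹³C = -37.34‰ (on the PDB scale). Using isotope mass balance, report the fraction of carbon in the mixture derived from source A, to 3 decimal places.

0.175

δ_A = (0.01094237/0.01118000 − 1)×1000 = (0.978745 − 1)×1000 = -21.255‰
δ_B = (0.01072433/0.01118000 − 1)×1000 = (0.959242 − 1)×1000 = -40.758‰
f_A = (δ_mix − δ_B)/(δ_A − δ_B) = (-37.34 − (-40.758))/(-21.255 − (-40.758))
f_A = 3.418 / 19.503 = 0.1752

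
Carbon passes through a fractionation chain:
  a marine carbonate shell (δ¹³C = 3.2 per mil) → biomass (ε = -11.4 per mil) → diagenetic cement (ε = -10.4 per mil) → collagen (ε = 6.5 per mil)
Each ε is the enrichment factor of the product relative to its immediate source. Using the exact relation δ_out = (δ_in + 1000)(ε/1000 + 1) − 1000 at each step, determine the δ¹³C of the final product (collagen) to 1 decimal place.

step 1: δ = (3.20 + 1000)·(-11.4/1000 + 1) − 1000 = -8.24 per mil
step 2: δ = (-8.24 + 1000)·(-10.4/1000 + 1) − 1000 = -18.55 per mil
step 3: δ = (-18.55 + 1000)·(6.5/1000 + 1) − 1000 = -12.17 per mil

-12.2 per mil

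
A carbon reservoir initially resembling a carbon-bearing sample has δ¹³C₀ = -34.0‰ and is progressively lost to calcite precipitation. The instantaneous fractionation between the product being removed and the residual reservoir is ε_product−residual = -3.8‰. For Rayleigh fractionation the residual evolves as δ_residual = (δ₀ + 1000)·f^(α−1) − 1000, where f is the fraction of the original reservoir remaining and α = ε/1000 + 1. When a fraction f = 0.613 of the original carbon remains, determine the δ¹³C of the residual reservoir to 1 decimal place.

Rayleigh residual: δ_res = (δ₀ + 1000)·f^(α−1) − 1000
α = ε/1000 + 1 = 0.99620, so α − 1 = -0.00380
f^(α−1) = 0.613^(-0.00380) = 1.001861
δ_res = (-34.0 + 1000) × 1.001861 − 1000 = 967.798 − 1000 = -32.20‰

-32.2‰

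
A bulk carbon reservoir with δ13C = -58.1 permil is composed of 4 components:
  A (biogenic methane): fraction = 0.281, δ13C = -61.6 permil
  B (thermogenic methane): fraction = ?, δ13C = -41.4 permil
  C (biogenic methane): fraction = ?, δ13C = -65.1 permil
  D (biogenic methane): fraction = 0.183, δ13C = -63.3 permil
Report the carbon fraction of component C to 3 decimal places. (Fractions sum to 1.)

0.296

Let f_C and f_B be the unknown fractions; fractions sum to 1 so f_C + f_B = 0.536.
Mass balance: Σ fᵢ·δᵢ = δ_bulk ⇒ f_C·(-65.1) + f_B·(-41.4) = -58.1 − (-28.894) = -29.206
Substitute f_B = 0.536 − f_C:
f_C·(-65.1 − -41.4) = -29.206 − 0.536×(-41.4) = -7.016
f_C = -7.016 / -23.7 = 0.2960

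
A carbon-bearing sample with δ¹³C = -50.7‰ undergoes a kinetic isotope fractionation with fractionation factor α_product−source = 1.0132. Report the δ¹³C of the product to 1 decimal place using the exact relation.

-38.2‰

δ_product = (δ_source + 1000)·α − 1000
δ_product = (-50.7 + 1000) × 1.0132 − 1000
δ_product = 961.831 − 1000 = -38.17‰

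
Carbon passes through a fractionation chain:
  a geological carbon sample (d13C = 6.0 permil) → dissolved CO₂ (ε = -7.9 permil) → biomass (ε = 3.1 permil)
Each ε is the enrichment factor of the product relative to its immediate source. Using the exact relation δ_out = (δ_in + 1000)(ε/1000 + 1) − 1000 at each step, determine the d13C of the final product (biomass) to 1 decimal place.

step 1: δ = (6.00 + 1000)·(-7.9/1000 + 1) − 1000 = -1.95 permil
step 2: δ = (-1.95 + 1000)·(3.1/1000 + 1) − 1000 = 1.15 permil

1.1 permil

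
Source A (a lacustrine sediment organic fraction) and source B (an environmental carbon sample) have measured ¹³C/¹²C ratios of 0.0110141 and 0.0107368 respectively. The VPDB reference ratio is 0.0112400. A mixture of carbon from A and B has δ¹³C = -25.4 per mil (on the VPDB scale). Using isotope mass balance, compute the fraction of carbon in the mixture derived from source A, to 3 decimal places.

0.785

δ_A = (0.0110141/0.0112400 − 1)×1000 = (0.979902 − 1)×1000 = -20.098 per mil
δ_B = (0.0107368/0.0112400 − 1)×1000 = (0.955231 − 1)×1000 = -44.769 per mil
f_A = (δ_mix − δ_B)/(δ_A − δ_B) = (-25.4 − (-44.769))/(-20.098 − (-44.769))
f_A = 19.369 / 24.671 = 0.7851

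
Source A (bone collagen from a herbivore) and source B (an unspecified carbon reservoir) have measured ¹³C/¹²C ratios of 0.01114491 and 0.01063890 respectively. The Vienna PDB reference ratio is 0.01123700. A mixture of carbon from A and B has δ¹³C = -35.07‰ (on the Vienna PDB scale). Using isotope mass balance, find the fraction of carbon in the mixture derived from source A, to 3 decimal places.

δ_A = (0.01114491/0.01123700 − 1)×1000 = (0.991805 − 1)×1000 = -8.195‰
δ_B = (0.01063890/0.01123700 − 1)×1000 = (0.946774 − 1)×1000 = -53.226‰
f_A = (δ_mix − δ_B)/(δ_A − δ_B) = (-35.07 − (-53.226))/(-8.195 − (-53.226))
f_A = 18.156 / 45.031 = 0.4032

0.403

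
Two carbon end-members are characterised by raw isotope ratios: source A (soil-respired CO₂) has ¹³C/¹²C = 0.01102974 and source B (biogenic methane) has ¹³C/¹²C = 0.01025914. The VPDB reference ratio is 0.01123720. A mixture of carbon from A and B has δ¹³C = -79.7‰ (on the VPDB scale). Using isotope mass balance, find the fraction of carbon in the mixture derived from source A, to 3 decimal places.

0.107

δ_A = (0.01102974/0.01123720 − 1)×1000 = (0.981538 − 1)×1000 = -18.462‰
δ_B = (0.01025914/0.01123720 − 1)×1000 = (0.912962 − 1)×1000 = -87.038‰
f_A = (δ_mix − δ_B)/(δ_A − δ_B) = (-79.7 − (-87.038))/(-18.462 − (-87.038))
f_A = 7.338 / 68.576 = 0.1070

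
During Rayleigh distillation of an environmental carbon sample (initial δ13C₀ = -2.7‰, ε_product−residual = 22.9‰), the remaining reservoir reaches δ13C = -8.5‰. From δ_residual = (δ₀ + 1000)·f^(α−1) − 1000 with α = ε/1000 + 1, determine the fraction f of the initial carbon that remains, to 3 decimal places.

α − 1 = ε/1000 = 0.0229
(δ_res + 1000)/(δ₀ + 1000) = (-8.5 + 1000)/(-2.7 + 1000) = 991.5/997.3 = 0.994184
f = 0.994184^(1/0.0229) = exp(ln(0.994184)/0.0229) = exp(-0.00583/0.0229)
f = exp(-0.2547) = 0.7751

0.775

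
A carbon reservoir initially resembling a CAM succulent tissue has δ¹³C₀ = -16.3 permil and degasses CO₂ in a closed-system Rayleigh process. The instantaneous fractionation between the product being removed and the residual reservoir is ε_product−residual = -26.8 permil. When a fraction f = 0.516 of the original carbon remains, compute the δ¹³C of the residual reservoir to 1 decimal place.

1.3 permil

Rayleigh residual: δ_res = (δ₀ + 1000)·f^(α−1) − 1000
α = ε/1000 + 1 = 0.97320, so α − 1 = -0.02680
f^(α−1) = 0.516^(-0.02680) = 1.017890
δ_res = (-16.3 + 1000) × 1.017890 − 1000 = 1001.299 − 1000 = 1.30 permil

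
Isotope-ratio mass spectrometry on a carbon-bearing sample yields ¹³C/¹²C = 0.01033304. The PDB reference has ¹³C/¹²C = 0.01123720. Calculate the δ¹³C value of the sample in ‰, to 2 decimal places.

δ¹³C = (R_sample / R_standard − 1) × 1000
R_sample / R_standard = 0.01033304 / 0.01123720 = 0.919539
δ¹³C = (0.919539 − 1) × 1000 = -80.461‰

-80.46‰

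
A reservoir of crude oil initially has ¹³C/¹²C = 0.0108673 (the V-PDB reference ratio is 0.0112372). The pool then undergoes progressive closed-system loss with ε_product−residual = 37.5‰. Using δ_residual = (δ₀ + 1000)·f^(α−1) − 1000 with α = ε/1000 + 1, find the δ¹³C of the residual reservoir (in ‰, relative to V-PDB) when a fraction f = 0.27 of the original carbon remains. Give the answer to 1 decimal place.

δ₀ = (0.0108673/0.0112372 − 1)×1000 = (0.967083 − 1)×1000 = -32.917‰
α − 1 = ε/1000 = 0.0375
f^(α−1) = 0.27^(0.0375) = 0.952086
δ_res = (-32.917 + 1000) × 0.952086 − 1000 = 920.746 − 1000 = -79.25‰

-79.3‰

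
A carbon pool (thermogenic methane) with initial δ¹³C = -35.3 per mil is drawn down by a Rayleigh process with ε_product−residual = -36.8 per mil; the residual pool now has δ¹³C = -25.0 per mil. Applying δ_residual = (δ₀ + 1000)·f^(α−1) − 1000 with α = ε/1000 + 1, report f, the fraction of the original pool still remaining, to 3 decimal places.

α − 1 = ε/1000 = -0.0368
(δ_res + 1000)/(δ₀ + 1000) = (-25.0 + 1000)/(-35.3 + 1000) = 975.0/964.7 = 1.010677
f = 1.010677^(1/-0.0368) = exp(ln(1.010677)/-0.0368) = exp(0.01062/-0.0368)
f = exp(-0.2886) = 0.7493

0.749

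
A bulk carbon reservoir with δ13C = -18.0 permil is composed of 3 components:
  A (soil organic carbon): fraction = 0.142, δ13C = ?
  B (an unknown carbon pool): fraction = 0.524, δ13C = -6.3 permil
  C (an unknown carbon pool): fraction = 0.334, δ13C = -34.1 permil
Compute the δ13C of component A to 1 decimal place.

-23.3 permil

Isotope mass balance: δ_bulk = Σ fᵢ·δᵢ.
-18.0 = 0.142×δ_A + 0.524×(-6.3) + 0.334×(-34.1)
0.142·δ_A = -18.0 − (-14.691) = -3.309
δ_A = -3.309 / 0.142 = -23.31 permil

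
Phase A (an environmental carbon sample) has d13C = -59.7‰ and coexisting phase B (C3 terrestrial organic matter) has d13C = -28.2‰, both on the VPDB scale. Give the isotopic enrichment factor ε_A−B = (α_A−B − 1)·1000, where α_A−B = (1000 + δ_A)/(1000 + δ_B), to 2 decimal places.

-32.41‰

α_A−B = (1000 + -59.7) / (1000 + -28.2) = 940.3 / 971.8 = 0.967586
ε_A−B = (0.967586 − 1) × 1000 = -32.414‰
(The approximation ε ≈ δ_A − δ_B would give -31.5‰.)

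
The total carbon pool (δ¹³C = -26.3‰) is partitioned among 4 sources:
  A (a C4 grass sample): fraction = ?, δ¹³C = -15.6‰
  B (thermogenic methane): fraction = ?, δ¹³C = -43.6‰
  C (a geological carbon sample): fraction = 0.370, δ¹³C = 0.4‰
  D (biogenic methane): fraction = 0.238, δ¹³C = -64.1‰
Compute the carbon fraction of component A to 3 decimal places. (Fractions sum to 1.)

Let f_A and f_B be the unknown fractions; fractions sum to 1 so f_A + f_B = 0.392.
Mass balance: Σ fᵢ·δᵢ = δ_bulk ⇒ f_A·(-15.6) + f_B·(-43.6) = -26.3 − (-15.108) = -11.192
Substitute f_B = 0.392 − f_A:
f_A·(-15.6 − -43.6) = -11.192 − 0.392×(-43.6) = 5.899
f_A = 5.899 / 28.0 = 0.2107

0.211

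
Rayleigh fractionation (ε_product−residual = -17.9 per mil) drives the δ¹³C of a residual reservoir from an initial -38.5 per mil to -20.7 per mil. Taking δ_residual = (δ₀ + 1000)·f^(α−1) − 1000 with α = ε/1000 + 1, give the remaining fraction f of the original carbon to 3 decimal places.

0.359

α − 1 = ε/1000 = -0.0179
(δ_res + 1000)/(δ₀ + 1000) = (-20.7 + 1000)/(-38.5 + 1000) = 979.3/961.5 = 1.018513
f = 1.018513^(1/-0.0179) = exp(ln(1.018513)/-0.0179) = exp(0.01834/-0.0179)
f = exp(-1.0248) = 0.3589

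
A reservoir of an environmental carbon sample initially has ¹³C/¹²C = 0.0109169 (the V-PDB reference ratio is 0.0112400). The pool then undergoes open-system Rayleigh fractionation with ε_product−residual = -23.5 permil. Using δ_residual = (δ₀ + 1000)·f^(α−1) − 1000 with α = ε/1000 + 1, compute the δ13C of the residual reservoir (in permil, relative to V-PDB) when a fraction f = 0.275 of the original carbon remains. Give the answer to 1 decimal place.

δ₀ = (0.0109169/0.0112400 − 1)×1000 = (0.971254 − 1)×1000 = -28.746 permil
α − 1 = ε/1000 = -0.0235
f^(α−1) = 0.275^(-0.0235) = 1.030803
δ_res = (-28.746 + 1000) × 1.030803 − 1000 = 1001.172 − 1000 = 1.17 permil

1.2 permil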